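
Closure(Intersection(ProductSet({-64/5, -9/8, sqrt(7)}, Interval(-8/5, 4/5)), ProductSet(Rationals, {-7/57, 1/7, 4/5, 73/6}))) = ProductSet({-64/5, -9/8}, {-7/57, 1/7, 4/5})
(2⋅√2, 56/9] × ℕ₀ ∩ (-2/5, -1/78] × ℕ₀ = ∅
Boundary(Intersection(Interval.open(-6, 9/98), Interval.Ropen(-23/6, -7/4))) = {-23/6, -7/4}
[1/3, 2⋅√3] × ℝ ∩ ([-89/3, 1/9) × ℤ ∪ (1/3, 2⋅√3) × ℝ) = (1/3, 2⋅√3) × ℝ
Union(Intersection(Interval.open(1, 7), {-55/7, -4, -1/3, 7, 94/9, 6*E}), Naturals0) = Naturals0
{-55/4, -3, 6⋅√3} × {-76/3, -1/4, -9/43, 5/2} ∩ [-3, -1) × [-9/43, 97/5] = {-3} × {-9/43, 5/2}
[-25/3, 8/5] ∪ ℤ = ℤ ∪ [-25/3, 8/5]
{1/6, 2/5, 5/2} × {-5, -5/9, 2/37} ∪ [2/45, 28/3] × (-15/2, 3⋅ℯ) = [2/45, 28/3] × (-15/2, 3⋅ℯ)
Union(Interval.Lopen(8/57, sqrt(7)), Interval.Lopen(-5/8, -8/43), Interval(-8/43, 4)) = Interval.Lopen(-5/8, 4)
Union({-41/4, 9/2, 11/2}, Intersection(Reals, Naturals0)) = Union({-41/4, 9/2, 11/2}, Naturals0)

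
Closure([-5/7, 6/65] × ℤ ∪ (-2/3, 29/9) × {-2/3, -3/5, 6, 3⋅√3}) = ([-5/7, 6/65] × ℤ) ∪ ([-2/3, 29/9] × {-2/3, -3/5, 6, 3⋅√3})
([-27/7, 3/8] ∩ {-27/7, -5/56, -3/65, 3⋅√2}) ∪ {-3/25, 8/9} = {-27/7, -3/25, -5/56, -3/65, 8/9}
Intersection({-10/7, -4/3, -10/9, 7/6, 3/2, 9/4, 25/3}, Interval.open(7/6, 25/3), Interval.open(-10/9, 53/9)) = {3/2, 9/4}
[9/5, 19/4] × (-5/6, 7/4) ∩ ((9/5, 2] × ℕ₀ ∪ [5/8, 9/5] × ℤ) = [9/5, 2] × {0, 1}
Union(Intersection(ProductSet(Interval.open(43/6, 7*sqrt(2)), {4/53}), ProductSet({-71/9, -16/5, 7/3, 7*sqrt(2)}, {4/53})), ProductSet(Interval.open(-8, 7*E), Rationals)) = ProductSet(Interval.open(-8, 7*E), Rationals)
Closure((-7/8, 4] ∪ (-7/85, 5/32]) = [-7/8, 4]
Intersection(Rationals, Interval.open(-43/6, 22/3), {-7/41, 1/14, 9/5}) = {-7/41, 1/14, 9/5}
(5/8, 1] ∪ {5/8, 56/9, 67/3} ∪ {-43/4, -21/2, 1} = {-43/4, -21/2, 56/9, 67/3} ∪ [5/8, 1]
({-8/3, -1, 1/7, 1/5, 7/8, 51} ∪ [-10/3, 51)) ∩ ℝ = [-10/3, 51]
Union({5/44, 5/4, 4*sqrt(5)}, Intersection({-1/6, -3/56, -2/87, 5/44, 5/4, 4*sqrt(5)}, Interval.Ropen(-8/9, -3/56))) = {-1/6, 5/44, 5/4, 4*sqrt(5)}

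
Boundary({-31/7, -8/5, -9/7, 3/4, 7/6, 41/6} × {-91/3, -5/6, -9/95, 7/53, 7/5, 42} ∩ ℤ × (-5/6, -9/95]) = ∅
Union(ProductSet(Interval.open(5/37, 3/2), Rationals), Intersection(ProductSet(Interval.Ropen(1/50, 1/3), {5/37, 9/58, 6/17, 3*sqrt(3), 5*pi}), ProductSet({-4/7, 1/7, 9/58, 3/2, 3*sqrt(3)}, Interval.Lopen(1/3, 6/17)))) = ProductSet(Interval.open(5/37, 3/2), Rationals)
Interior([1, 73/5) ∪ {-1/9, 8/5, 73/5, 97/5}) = (1, 73/5)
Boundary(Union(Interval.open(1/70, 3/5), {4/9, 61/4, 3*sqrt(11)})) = {1/70, 3/5, 61/4, 3*sqrt(11)}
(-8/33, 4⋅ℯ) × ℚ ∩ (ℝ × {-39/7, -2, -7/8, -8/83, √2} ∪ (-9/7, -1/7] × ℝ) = ((-8/33, -1/7] × ℚ) ∪ ((-8/33, 4⋅ℯ) × {-39/7, -2, -7/8, -8/83})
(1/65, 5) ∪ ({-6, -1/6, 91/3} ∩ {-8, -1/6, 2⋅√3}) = {-1/6} ∪ (1/65, 5)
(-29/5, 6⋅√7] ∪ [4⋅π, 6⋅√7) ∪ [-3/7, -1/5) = (-29/5, 6⋅√7]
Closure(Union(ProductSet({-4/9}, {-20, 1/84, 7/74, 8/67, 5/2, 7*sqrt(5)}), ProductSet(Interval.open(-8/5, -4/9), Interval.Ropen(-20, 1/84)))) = Union(ProductSet({-4/9}, {-20, 1/84, 7/74, 8/67, 5/2, 7*sqrt(5)}), ProductSet({-8/5, -4/9}, Interval(-20, 1/84)), ProductSet(Interval(-8/5, -4/9), {-20, 1/84}), ProductSet(Interval.open(-8/5, -4/9), Interval.Ropen(-20, 1/84)))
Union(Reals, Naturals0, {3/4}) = Reals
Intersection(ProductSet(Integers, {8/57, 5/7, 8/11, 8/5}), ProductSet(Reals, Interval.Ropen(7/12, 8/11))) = ProductSet(Integers, {5/7})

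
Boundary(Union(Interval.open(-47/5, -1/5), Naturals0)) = Union(Complement(Naturals0, Interval.open(-47/5, -1/5)), {-47/5, -1/5})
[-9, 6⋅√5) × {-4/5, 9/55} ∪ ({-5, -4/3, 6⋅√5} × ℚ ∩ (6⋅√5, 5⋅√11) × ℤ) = [-9, 6⋅√5) × {-4/5, 9/55}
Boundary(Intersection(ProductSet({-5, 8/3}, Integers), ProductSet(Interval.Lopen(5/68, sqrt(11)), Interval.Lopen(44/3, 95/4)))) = ProductSet({8/3}, Range(15, 24, 1))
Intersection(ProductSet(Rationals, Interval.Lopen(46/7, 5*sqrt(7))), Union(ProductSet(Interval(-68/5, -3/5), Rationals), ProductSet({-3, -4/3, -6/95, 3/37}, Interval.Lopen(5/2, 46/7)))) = ProductSet(Intersection(Interval(-68/5, -3/5), Rationals), Intersection(Interval.Lopen(46/7, 5*sqrt(7)), Rationals))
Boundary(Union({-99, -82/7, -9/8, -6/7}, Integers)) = Union({-82/7, -9/8, -6/7}, Integers)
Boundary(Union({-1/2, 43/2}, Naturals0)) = Union({-1/2, 43/2}, Naturals0)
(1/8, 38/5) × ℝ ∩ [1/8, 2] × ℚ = (1/8, 2] × ℚ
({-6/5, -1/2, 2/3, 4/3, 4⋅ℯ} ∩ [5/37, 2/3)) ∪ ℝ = ℝ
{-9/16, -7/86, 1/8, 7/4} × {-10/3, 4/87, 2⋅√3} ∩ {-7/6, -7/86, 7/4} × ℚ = {-7/86, 7/4} × {-10/3, 4/87}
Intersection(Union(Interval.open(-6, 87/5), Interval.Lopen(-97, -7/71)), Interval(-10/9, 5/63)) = Interval(-10/9, 5/63)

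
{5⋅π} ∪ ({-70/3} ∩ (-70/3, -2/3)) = {5⋅π}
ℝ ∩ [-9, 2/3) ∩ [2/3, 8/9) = ∅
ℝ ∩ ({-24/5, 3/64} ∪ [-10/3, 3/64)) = {-24/5} ∪ [-10/3, 3/64]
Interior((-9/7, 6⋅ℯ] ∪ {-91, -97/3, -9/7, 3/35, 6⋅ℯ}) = (-9/7, 6⋅ℯ)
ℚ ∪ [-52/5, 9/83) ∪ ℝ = (-∞, ∞)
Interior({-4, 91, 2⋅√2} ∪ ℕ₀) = ∅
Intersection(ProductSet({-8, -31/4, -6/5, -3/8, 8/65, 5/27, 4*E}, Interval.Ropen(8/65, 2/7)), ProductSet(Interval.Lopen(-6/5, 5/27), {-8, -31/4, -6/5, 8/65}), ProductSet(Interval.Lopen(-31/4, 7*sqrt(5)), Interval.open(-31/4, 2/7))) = ProductSet({-3/8, 8/65, 5/27}, {8/65})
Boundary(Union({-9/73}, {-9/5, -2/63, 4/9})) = {-9/5, -9/73, -2/63, 4/9}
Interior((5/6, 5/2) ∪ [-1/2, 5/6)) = (-1/2, 5/6) ∪ (5/6, 5/2)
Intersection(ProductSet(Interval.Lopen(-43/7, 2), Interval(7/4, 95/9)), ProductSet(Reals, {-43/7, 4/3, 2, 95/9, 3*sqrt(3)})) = ProductSet(Interval.Lopen(-43/7, 2), {2, 95/9, 3*sqrt(3)})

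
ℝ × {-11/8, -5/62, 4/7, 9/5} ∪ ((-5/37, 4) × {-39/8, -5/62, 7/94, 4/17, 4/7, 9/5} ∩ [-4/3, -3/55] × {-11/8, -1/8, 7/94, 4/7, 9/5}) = (ℝ × {-11/8, -5/62, 4/7, 9/5}) ∪ ((-5/37, -3/55] × {7/94, 4/7, 9/5})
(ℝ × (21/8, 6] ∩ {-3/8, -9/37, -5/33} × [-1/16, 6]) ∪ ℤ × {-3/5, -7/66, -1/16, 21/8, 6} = (ℤ × {-3/5, -7/66, -1/16, 21/8, 6}) ∪ ({-3/8, -9/37, -5/33} × (21/8, 6])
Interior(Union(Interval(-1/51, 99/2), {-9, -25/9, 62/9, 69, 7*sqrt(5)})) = Interval.open(-1/51, 99/2)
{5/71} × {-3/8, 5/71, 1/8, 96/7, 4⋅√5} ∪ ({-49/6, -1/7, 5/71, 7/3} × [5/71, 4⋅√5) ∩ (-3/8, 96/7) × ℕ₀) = ({-1/7, 5/71, 7/3} × {1, 2, …, 8}) ∪ ({5/71} × {-3/8, 5/71, 1/8, 96/7, 4⋅√5})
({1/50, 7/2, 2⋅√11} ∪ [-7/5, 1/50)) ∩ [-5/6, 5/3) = [-5/6, 1/50]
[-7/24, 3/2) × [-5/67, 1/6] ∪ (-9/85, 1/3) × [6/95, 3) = ([-7/24, 3/2) × [-5/67, 1/6]) ∪ ((-9/85, 1/3) × [6/95, 3))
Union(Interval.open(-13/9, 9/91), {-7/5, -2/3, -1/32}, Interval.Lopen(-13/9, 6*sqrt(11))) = Interval.Lopen(-13/9, 6*sqrt(11))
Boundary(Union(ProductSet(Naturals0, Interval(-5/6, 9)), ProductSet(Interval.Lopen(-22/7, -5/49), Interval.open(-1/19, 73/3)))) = Union(ProductSet(Complement(Naturals0, Interval.open(-22/7, -5/49)), Interval(-5/6, 9)), ProductSet({-22/7, -5/49}, Interval(-1/19, 73/3)), ProductSet(Interval(-22/7, -5/49), {-1/19, 73/3}), ProductSet(Naturals0, Interval(-5/6, -1/19)))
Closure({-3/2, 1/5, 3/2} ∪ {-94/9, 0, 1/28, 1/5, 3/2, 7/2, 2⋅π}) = {-94/9, -3/2, 0, 1/28, 1/5, 3/2, 7/2, 2⋅π}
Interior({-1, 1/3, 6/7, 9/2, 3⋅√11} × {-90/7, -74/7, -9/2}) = ∅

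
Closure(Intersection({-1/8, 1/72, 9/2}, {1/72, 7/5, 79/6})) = {1/72}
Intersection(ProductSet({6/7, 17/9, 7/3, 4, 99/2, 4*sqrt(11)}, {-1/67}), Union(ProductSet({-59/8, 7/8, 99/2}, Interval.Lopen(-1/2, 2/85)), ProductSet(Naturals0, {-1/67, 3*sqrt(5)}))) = ProductSet({4, 99/2}, {-1/67})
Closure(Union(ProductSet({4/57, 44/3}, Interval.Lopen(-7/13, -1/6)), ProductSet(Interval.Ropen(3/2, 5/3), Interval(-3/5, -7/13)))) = Union(ProductSet({4/57, 44/3}, Interval(-7/13, -1/6)), ProductSet(Interval(3/2, 5/3), Interval(-3/5, -7/13)))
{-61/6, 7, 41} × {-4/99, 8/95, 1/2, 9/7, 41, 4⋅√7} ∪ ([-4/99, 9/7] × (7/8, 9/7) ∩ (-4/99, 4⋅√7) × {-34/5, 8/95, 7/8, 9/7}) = {-61/6, 7, 41} × {-4/99, 8/95, 1/2, 9/7, 41, 4⋅√7}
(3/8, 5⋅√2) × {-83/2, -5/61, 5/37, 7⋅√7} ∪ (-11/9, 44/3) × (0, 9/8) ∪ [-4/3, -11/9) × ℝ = ([-4/3, -11/9) × ℝ) ∪ ((-11/9, 44/3) × (0, 9/8)) ∪ ((3/8, 5⋅√2) × {-83/2, -5/61, 5/37, 7⋅√7})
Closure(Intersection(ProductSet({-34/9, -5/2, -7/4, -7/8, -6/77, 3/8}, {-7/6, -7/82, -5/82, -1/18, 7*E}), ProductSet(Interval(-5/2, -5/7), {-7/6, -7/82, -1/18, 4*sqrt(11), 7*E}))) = ProductSet({-5/2, -7/4, -7/8}, {-7/6, -7/82, -1/18, 7*E})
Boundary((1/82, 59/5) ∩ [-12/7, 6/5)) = {1/82, 6/5}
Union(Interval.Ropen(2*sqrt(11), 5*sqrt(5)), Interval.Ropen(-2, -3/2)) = Union(Interval.Ropen(-2, -3/2), Interval.Ropen(2*sqrt(11), 5*sqrt(5)))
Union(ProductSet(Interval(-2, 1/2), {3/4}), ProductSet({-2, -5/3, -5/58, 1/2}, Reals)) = Union(ProductSet({-2, -5/3, -5/58, 1/2}, Reals), ProductSet(Interval(-2, 1/2), {3/4}))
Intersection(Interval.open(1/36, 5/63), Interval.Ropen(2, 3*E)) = EmptySet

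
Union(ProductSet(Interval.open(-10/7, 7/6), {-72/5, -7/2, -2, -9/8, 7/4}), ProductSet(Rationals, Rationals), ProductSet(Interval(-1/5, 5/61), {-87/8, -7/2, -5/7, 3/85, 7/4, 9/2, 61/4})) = Union(ProductSet(Interval.open(-10/7, 7/6), {-72/5, -7/2, -2, -9/8, 7/4}), ProductSet(Interval(-1/5, 5/61), {-87/8, -7/2, -5/7, 3/85, 7/4, 9/2, 61/4}), ProductSet(Rationals, Rationals))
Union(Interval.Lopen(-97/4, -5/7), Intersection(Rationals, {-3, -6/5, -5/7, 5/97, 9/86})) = Union({5/97, 9/86}, Interval.Lopen(-97/4, -5/7))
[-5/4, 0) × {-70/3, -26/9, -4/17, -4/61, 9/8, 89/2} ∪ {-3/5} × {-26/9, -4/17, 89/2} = [-5/4, 0) × {-70/3, -26/9, -4/17, -4/61, 9/8, 89/2}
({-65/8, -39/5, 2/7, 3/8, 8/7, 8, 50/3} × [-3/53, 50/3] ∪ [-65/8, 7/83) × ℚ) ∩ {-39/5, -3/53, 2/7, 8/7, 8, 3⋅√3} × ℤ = ({-39/5, -3/53} × ℤ) ∪ ({-39/5, 2/7, 8/7, 8} × {0, 1, …, 16})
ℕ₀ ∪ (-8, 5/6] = (-8, 5/6] ∪ ℕ₀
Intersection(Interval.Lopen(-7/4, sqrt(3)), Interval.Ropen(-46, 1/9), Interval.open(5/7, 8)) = EmptySet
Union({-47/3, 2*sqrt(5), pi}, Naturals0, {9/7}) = Union({-47/3, 9/7, 2*sqrt(5), pi}, Naturals0)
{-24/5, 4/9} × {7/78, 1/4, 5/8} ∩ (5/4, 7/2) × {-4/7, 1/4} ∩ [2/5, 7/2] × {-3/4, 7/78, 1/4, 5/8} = ∅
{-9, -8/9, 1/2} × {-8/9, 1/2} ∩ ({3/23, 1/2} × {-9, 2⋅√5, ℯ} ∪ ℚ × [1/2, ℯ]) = {-9, -8/9, 1/2} × {1/2}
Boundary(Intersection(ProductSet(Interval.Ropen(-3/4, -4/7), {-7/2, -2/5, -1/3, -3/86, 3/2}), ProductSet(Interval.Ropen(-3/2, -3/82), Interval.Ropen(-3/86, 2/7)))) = ProductSet(Interval(-3/4, -4/7), {-3/86})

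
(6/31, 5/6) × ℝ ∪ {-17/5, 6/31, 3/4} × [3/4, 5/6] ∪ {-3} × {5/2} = ({-3} × {5/2}) ∪ ((6/31, 5/6) × ℝ) ∪ ({-17/5, 6/31, 3/4} × [3/4, 5/6])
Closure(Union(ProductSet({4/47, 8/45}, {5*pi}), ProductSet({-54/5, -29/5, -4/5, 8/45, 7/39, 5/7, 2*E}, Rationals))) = Union(ProductSet({4/47, 8/45}, {5*pi}), ProductSet({-54/5, -29/5, -4/5, 8/45, 7/39, 5/7, 2*E}, Reals))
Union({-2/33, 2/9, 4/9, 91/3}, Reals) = Reals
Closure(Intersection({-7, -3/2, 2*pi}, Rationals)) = {-7, -3/2}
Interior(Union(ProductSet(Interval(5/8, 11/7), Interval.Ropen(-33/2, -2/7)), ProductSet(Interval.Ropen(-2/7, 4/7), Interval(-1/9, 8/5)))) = Union(ProductSet(Interval.open(-2/7, 4/7), Interval.open(-1/9, 8/5)), ProductSet(Interval.open(5/8, 11/7), Interval.open(-33/2, -2/7)))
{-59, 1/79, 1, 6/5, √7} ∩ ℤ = {-59, 1}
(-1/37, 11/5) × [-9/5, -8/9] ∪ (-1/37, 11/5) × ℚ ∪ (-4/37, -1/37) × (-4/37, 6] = ((-4/37, -1/37) × (-4/37, 6]) ∪ ((-1/37, 11/5) × (ℚ ∪ [-9/5, -8/9]))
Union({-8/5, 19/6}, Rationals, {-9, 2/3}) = Rationals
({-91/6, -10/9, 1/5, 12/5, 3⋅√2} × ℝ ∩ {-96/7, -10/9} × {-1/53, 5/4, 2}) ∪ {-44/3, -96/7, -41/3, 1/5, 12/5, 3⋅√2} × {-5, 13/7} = ({-10/9} × {-1/53, 5/4, 2}) ∪ ({-44/3, -96/7, -41/3, 1/5, 12/5, 3⋅√2} × {-5, 13/7})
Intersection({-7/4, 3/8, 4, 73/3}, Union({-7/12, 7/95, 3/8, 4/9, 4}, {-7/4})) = {-7/4, 3/8, 4}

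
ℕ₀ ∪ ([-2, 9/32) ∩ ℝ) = [-2, 9/32) ∪ ℕ₀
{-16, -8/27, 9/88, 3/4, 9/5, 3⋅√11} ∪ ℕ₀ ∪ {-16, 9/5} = {-16, -8/27, 9/88, 3/4, 9/5, 3⋅√11} ∪ ℕ₀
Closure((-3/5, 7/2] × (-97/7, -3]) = ({-3/5, 7/2} × [-97/7, -3]) ∪ ([-3/5, 7/2] × {-97/7, -3}) ∪ ((-3/5, 7/2] × (-97/7, -3])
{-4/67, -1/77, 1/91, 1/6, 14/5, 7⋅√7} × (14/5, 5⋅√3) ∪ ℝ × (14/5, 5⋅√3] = ℝ × (14/5, 5⋅√3]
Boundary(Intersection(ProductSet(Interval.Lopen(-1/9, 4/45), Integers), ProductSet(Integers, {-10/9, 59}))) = ProductSet(Range(0, 1, 1), {59})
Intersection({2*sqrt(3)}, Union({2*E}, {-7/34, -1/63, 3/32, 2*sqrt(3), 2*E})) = {2*sqrt(3)}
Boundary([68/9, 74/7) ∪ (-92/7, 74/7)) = {-92/7, 74/7}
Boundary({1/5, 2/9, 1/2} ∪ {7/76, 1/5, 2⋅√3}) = {7/76, 1/5, 2/9, 1/2, 2⋅√3}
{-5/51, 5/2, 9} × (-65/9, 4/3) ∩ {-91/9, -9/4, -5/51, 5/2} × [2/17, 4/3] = {-5/51, 5/2} × [2/17, 4/3)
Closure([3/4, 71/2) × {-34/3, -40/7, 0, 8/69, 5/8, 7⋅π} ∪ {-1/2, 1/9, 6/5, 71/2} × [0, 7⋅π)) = ({-1/2, 1/9, 6/5, 71/2} × [0, 7⋅π]) ∪ ([3/4, 71/2] × {-34/3, -40/7, 0, 8/69, 5/8, 7⋅π})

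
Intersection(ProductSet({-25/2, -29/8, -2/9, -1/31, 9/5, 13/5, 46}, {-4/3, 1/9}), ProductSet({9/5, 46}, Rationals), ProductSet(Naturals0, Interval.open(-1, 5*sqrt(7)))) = ProductSet({46}, {1/9})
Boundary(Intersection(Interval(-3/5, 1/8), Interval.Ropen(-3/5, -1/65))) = {-3/5, -1/65}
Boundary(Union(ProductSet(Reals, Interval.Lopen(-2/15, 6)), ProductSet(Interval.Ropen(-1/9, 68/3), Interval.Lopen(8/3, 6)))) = ProductSet(Reals, {-2/15, 6})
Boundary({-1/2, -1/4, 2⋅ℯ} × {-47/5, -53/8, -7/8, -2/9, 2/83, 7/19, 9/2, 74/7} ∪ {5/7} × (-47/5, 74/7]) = ({5/7} × [-47/5, 74/7]) ∪ ({-1/2, -1/4, 2⋅ℯ} × {-47/5, -53/8, -7/8, -2/9, 2/83, 7/19, 9/2, 74/7})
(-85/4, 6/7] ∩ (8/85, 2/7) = (8/85, 2/7)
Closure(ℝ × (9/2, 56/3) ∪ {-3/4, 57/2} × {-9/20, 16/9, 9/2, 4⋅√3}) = (ℝ × [9/2, 56/3]) ∪ ({-3/4, 57/2} × {-9/20, 16/9, 9/2, 4⋅√3})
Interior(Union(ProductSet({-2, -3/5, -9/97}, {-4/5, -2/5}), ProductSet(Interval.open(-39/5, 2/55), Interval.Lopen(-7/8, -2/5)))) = ProductSet(Interval.open(-39/5, 2/55), Interval.open(-7/8, -2/5))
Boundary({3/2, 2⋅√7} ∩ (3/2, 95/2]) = {2⋅√7}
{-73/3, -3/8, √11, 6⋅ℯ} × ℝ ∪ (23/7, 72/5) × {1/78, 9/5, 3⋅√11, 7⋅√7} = ({-73/3, -3/8, √11, 6⋅ℯ} × ℝ) ∪ ((23/7, 72/5) × {1/78, 9/5, 3⋅√11, 7⋅√7})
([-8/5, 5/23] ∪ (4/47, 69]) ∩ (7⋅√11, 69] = (7⋅√11, 69]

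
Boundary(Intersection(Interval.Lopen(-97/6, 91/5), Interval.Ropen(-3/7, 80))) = {-3/7, 91/5}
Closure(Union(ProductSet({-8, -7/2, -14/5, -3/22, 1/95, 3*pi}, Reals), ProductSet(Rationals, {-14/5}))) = Union(ProductSet({-8, -7/2, -14/5, -3/22, 1/95, 3*pi}, Reals), ProductSet(Reals, {-14/5}))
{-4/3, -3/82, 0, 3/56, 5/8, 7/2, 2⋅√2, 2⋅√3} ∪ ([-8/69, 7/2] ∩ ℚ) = {-4/3, 2⋅√2, 2⋅√3} ∪ (ℚ ∩ [-8/69, 7/2])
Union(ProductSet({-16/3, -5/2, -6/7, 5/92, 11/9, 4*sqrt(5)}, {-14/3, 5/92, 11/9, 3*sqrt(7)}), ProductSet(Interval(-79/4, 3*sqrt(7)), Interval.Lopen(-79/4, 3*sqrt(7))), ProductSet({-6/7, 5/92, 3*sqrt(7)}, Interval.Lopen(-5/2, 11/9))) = Union(ProductSet({-16/3, -5/2, -6/7, 5/92, 11/9, 4*sqrt(5)}, {-14/3, 5/92, 11/9, 3*sqrt(7)}), ProductSet(Interval(-79/4, 3*sqrt(7)), Interval.Lopen(-79/4, 3*sqrt(7))))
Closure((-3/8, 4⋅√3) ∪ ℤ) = ℤ ∪ [-3/8, 4⋅√3]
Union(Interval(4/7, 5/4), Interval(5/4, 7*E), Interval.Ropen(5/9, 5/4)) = Interval(5/9, 7*E)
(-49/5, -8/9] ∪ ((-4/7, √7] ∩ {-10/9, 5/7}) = (-49/5, -8/9] ∪ {5/7}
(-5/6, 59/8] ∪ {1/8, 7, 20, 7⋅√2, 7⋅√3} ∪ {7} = (-5/6, 59/8] ∪ {20, 7⋅√2, 7⋅√3}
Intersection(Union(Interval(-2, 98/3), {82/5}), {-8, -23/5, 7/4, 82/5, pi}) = {7/4, 82/5, pi}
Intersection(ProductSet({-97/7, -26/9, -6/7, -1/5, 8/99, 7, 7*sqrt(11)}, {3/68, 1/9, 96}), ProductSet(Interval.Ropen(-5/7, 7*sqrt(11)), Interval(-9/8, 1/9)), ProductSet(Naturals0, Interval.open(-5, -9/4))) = EmptySet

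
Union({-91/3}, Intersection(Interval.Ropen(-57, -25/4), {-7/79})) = {-91/3}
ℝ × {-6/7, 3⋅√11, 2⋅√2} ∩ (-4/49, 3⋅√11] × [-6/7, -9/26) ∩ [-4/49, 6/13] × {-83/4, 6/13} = ∅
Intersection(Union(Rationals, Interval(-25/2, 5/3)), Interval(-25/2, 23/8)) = Union(Intersection(Interval(-25/2, 23/8), Rationals), Interval(-25/2, 5/3))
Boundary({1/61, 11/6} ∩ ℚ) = {1/61, 11/6}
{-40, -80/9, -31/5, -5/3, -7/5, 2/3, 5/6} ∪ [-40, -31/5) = [-40, -31/5] ∪ {-5/3, -7/5, 2/3, 5/6}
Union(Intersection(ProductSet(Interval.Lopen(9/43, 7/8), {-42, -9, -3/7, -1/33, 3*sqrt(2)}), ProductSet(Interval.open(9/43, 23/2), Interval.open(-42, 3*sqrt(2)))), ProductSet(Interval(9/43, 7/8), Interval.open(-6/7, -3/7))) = Union(ProductSet(Interval(9/43, 7/8), Interval.open(-6/7, -3/7)), ProductSet(Interval.Lopen(9/43, 7/8), {-9, -3/7, -1/33}))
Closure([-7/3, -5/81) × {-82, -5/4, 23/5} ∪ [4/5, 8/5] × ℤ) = ([4/5, 8/5] × ℤ) ∪ ([-7/3, -5/81] × {-82, -5/4, 23/5})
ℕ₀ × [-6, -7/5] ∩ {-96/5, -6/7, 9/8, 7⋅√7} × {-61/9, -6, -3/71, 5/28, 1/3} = ∅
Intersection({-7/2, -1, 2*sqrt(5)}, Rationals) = {-7/2, -1}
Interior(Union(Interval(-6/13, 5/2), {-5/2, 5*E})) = Interval.open(-6/13, 5/2)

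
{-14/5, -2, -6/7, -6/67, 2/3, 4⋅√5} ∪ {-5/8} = {-14/5, -2, -6/7, -5/8, -6/67, 2/3, 4⋅√5}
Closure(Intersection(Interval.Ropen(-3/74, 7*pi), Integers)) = Range(0, 22, 1)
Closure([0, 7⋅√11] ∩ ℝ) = [0, 7⋅√11]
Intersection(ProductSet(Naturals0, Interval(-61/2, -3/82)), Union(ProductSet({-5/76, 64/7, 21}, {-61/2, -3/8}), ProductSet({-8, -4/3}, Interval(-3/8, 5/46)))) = ProductSet({21}, {-61/2, -3/8})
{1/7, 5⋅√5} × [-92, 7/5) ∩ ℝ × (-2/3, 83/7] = {1/7, 5⋅√5} × (-2/3, 7/5)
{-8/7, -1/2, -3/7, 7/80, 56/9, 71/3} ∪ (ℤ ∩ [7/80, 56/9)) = {-8/7, -1/2, -3/7, 7/80, 56/9, 71/3} ∪ {1, 2, …, 6}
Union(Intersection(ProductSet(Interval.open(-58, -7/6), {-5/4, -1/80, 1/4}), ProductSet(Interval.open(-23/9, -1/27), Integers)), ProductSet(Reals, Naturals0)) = ProductSet(Reals, Naturals0)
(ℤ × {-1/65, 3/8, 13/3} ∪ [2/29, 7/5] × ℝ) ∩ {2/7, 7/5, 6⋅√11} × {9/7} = {2/7, 7/5} × {9/7}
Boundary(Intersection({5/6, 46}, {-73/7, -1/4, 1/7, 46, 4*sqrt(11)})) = {46}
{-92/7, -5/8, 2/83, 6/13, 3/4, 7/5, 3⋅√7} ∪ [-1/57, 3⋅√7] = {-92/7, -5/8} ∪ [-1/57, 3⋅√7]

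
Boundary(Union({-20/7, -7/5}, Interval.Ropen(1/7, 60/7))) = {-20/7, -7/5, 1/7, 60/7}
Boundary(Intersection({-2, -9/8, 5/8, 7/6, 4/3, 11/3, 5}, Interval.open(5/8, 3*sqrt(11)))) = {7/6, 4/3, 11/3, 5}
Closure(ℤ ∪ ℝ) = ℝ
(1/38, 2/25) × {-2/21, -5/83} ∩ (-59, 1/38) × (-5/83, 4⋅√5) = ∅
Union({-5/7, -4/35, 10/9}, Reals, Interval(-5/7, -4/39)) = Interval(-oo, oo)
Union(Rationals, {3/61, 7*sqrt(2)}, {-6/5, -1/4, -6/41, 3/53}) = Union({7*sqrt(2)}, Rationals)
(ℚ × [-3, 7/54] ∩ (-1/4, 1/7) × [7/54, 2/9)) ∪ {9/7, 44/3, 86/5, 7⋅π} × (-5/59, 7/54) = ((ℚ ∩ (-1/4, 1/7)) × {7/54}) ∪ ({9/7, 44/3, 86/5, 7⋅π} × (-5/59, 7/54))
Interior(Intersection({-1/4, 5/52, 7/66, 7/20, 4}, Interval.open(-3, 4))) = EmptySet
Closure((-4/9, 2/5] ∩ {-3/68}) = {-3/68}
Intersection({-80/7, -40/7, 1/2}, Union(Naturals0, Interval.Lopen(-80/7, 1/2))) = {-40/7, 1/2}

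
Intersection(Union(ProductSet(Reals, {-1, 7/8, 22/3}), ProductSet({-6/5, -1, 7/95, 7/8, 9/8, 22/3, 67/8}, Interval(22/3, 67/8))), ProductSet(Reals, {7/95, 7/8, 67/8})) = Union(ProductSet({-6/5, -1, 7/95, 7/8, 9/8, 22/3, 67/8}, {67/8}), ProductSet(Reals, {7/8}))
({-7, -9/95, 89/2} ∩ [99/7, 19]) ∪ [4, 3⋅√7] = [4, 3⋅√7]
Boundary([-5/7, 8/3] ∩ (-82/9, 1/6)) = {-5/7, 1/6}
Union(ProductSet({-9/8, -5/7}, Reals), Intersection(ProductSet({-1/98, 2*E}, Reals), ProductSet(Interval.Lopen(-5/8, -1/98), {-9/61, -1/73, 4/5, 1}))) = Union(ProductSet({-1/98}, {-9/61, -1/73, 4/5, 1}), ProductSet({-9/8, -5/7}, Reals))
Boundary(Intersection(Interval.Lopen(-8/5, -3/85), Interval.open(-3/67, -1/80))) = {-3/67, -3/85}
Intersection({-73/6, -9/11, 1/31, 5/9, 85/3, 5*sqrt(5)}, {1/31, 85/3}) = {1/31, 85/3}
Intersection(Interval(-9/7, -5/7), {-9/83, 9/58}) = EmptySet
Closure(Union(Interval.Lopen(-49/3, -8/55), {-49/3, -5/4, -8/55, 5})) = Union({5}, Interval(-49/3, -8/55))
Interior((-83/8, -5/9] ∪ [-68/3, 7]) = (-68/3, 7)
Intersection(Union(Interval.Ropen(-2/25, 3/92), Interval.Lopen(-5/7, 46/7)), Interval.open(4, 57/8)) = Interval.Lopen(4, 46/7)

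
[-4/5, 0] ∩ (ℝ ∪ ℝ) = [-4/5, 0]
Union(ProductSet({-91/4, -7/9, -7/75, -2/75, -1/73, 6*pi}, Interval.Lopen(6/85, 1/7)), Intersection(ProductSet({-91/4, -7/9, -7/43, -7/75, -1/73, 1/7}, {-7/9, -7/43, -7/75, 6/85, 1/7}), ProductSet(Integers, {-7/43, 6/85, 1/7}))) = ProductSet({-91/4, -7/9, -7/75, -2/75, -1/73, 6*pi}, Interval.Lopen(6/85, 1/7))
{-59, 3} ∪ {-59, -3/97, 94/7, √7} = {-59, -3/97, 3, 94/7, √7}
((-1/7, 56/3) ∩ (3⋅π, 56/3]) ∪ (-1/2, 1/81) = (-1/2, 1/81) ∪ (3⋅π, 56/3)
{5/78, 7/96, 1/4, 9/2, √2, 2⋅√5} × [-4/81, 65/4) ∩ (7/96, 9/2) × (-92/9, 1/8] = {1/4, √2, 2⋅√5} × [-4/81, 1/8]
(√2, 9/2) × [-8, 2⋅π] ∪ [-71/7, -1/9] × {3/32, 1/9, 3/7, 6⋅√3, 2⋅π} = ((√2, 9/2) × [-8, 2⋅π]) ∪ ([-71/7, -1/9] × {3/32, 1/9, 3/7, 6⋅√3, 2⋅π})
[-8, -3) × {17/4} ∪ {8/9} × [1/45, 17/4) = ({8/9} × [1/45, 17/4)) ∪ ([-8, -3) × {17/4})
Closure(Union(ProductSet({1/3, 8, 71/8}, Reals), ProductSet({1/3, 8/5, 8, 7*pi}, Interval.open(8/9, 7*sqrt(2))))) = Union(ProductSet({1/3, 8, 71/8}, Reals), ProductSet({1/3, 8/5, 8, 7*pi}, Interval(8/9, 7*sqrt(2))))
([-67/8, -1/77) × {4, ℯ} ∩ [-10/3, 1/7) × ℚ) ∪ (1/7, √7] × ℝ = ([-10/3, -1/77) × {4}) ∪ ((1/7, √7] × ℝ)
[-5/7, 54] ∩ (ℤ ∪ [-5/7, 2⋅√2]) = [-5/7, 2⋅√2] ∪ {0, 1, …, 54}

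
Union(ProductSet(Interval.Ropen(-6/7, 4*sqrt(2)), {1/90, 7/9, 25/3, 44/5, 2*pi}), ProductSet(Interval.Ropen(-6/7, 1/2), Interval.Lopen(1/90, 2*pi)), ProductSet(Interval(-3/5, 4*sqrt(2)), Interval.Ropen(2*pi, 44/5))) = Union(ProductSet(Interval.Ropen(-6/7, 1/2), Interval.Lopen(1/90, 2*pi)), ProductSet(Interval.Ropen(-6/7, 4*sqrt(2)), {1/90, 7/9, 25/3, 44/5, 2*pi}), ProductSet(Interval(-3/5, 4*sqrt(2)), Interval.Ropen(2*pi, 44/5)))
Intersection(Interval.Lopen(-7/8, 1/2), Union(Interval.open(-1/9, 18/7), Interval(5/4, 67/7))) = Interval.Lopen(-1/9, 1/2)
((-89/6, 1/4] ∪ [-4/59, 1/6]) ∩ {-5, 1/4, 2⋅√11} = {-5, 1/4}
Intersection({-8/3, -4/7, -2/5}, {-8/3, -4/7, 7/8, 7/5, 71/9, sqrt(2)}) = {-8/3, -4/7}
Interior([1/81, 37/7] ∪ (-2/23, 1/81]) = (-2/23, 37/7)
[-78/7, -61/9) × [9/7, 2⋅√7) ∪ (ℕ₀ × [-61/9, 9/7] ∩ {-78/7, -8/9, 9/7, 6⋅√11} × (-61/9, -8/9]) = [-78/7, -61/9) × [9/7, 2⋅√7)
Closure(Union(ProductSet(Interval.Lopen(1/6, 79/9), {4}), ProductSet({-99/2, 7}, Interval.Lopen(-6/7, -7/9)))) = Union(ProductSet({-99/2, 7}, Interval(-6/7, -7/9)), ProductSet(Interval(1/6, 79/9), {4}))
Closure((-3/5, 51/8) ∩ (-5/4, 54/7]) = [-3/5, 51/8]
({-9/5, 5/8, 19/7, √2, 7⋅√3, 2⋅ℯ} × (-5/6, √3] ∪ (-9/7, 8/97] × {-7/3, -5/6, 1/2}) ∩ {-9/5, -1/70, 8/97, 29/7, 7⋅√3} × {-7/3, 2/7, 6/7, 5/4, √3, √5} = ({-1/70, 8/97} × {-7/3}) ∪ ({-9/5, 7⋅√3} × {2/7, 6/7, 5/4, √3})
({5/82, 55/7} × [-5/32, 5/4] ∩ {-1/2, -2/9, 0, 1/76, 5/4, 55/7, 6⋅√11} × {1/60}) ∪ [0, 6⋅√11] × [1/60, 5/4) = [0, 6⋅√11] × [1/60, 5/4)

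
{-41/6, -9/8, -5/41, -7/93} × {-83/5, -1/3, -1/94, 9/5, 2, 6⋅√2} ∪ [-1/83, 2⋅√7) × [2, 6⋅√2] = ({-41/6, -9/8, -5/41, -7/93} × {-83/5, -1/3, -1/94, 9/5, 2, 6⋅√2}) ∪ ([-1/83, 2⋅√7) × [2, 6⋅√2])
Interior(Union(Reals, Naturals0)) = Reals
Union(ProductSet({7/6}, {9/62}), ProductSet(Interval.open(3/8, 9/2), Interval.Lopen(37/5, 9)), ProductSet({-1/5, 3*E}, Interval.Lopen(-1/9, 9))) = Union(ProductSet({7/6}, {9/62}), ProductSet({-1/5, 3*E}, Interval.Lopen(-1/9, 9)), ProductSet(Interval.open(3/8, 9/2), Interval.Lopen(37/5, 9)))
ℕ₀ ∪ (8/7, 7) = ℕ₀ ∪ (8/7, 7]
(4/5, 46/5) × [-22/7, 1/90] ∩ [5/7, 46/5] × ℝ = (4/5, 46/5) × [-22/7, 1/90]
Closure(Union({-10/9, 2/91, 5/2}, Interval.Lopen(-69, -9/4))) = Union({-10/9, 2/91, 5/2}, Interval(-69, -9/4))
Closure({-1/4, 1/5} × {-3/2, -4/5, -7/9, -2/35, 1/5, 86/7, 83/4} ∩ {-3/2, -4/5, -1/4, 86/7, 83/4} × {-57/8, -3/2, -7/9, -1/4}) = {-1/4} × {-3/2, -7/9}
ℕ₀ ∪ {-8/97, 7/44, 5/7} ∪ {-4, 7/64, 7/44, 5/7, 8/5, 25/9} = {-4, -8/97, 7/64, 7/44, 5/7, 8/5, 25/9} ∪ ℕ₀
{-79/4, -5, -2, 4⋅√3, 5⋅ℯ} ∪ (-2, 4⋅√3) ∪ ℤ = ℤ ∪ {-79/4, 5⋅ℯ} ∪ [-2, 4⋅√3]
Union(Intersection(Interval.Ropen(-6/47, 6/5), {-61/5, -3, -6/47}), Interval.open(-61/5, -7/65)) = Interval.open(-61/5, -7/65)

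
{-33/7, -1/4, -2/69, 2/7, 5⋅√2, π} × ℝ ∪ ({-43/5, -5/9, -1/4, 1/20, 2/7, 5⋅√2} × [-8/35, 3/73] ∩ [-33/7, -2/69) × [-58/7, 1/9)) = ({-5/9, -1/4} × [-8/35, 3/73]) ∪ ({-33/7, -1/4, -2/69, 2/7, 5⋅√2, π} × ℝ)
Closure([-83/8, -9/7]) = [-83/8, -9/7]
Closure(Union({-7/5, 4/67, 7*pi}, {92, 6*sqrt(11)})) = {-7/5, 4/67, 92, 6*sqrt(11), 7*pi}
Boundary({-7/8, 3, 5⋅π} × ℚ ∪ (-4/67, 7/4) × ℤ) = ([-4/67, 7/4] × ℤ) ∪ ({-7/8, 3, 5⋅π} × ℝ)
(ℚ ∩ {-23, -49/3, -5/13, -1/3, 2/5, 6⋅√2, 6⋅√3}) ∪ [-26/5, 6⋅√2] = {-23, -49/3} ∪ [-26/5, 6⋅√2]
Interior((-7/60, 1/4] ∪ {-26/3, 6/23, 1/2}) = (-7/60, 1/4)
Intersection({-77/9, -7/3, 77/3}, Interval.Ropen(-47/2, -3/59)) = {-77/9, -7/3}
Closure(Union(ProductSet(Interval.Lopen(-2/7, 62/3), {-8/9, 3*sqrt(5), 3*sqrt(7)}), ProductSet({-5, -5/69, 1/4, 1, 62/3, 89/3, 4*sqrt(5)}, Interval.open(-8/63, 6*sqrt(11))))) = Union(ProductSet({-5, -5/69, 1/4, 1, 62/3, 89/3, 4*sqrt(5)}, Interval(-8/63, 6*sqrt(11))), ProductSet(Interval(-2/7, 62/3), {-8/9, 3*sqrt(5), 3*sqrt(7)}))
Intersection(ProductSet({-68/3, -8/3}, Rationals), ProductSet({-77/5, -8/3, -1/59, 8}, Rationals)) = ProductSet({-8/3}, Rationals)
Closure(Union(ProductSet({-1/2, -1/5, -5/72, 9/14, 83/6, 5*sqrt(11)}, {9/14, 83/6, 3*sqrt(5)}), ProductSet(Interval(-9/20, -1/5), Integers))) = Union(ProductSet({-1/2, -1/5, -5/72, 9/14, 83/6, 5*sqrt(11)}, {9/14, 83/6, 3*sqrt(5)}), ProductSet(Interval(-9/20, -1/5), Integers))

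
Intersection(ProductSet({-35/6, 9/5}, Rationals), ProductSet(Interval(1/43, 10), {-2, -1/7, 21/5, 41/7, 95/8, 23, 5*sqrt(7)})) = ProductSet({9/5}, {-2, -1/7, 21/5, 41/7, 95/8, 23})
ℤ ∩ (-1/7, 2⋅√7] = {0, 1, …, 5}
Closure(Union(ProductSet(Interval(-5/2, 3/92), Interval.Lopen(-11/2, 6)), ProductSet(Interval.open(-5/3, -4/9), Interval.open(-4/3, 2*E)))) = ProductSet(Interval(-5/2, 3/92), Interval(-11/2, 6))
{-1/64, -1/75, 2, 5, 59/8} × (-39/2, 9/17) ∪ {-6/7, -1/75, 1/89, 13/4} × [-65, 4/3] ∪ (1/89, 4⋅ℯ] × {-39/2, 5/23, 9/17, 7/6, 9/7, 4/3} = ({-6/7, -1/75, 1/89, 13/4} × [-65, 4/3]) ∪ ({-1/64, -1/75, 2, 5, 59/8} × (-39/2, 9/17)) ∪ ((1/89, 4⋅ℯ] × {-39/2, 5/23, 9/17, 7/6, 9/7, 4/3})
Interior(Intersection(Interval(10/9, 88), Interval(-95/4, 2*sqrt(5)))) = Interval.open(10/9, 2*sqrt(5))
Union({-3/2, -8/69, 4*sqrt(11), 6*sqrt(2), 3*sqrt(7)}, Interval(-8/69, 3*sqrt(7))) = Union({-3/2, 4*sqrt(11), 6*sqrt(2)}, Interval(-8/69, 3*sqrt(7)))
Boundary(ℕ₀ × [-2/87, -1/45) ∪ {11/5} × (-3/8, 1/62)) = (ℕ₀ × [-2/87, -1/45]) ∪ ({11/5} × [-3/8, 1/62])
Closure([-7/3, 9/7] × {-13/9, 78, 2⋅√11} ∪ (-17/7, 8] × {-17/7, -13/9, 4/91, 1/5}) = ([-17/7, 8] × {-17/7, -13/9, 4/91, 1/5}) ∪ ([-7/3, 9/7] × {-13/9, 78, 2⋅√11})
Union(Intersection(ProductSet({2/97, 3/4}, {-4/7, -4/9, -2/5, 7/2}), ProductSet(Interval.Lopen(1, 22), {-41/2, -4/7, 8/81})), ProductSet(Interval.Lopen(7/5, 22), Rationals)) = ProductSet(Interval.Lopen(7/5, 22), Rationals)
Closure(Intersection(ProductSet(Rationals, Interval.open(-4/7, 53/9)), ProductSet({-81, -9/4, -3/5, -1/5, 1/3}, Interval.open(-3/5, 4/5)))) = ProductSet({-81, -9/4, -3/5, -1/5, 1/3}, Interval(-4/7, 4/5))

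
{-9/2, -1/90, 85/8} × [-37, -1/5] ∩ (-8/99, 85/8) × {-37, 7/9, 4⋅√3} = {-1/90} × {-37}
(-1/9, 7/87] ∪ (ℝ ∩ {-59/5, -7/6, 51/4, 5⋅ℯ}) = {-59/5, -7/6, 51/4, 5⋅ℯ} ∪ (-1/9, 7/87]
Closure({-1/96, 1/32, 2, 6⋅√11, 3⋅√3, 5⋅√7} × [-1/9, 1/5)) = {-1/96, 1/32, 2, 6⋅√11, 3⋅√3, 5⋅√7} × [-1/9, 1/5]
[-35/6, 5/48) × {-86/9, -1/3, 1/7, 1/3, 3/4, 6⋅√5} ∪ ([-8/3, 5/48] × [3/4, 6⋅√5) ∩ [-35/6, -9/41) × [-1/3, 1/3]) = [-35/6, 5/48) × {-86/9, -1/3, 1/7, 1/3, 3/4, 6⋅√5}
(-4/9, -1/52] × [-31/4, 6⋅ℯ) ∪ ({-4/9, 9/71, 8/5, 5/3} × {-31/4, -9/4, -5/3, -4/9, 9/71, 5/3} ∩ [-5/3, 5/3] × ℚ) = ({-4/9, 9/71, 8/5, 5/3} × {-31/4, -9/4, -5/3, -4/9, 9/71, 5/3}) ∪ ((-4/9, -1/52] × [-31/4, 6⋅ℯ))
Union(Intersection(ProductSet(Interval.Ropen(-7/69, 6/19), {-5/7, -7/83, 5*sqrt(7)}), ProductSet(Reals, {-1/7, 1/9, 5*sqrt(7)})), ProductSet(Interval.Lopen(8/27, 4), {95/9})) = Union(ProductSet(Interval.Ropen(-7/69, 6/19), {5*sqrt(7)}), ProductSet(Interval.Lopen(8/27, 4), {95/9}))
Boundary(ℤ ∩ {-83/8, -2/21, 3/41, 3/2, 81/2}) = ∅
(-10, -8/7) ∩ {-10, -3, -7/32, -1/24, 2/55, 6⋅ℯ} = {-3}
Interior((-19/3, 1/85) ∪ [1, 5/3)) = (-19/3, 1/85) ∪ (1, 5/3)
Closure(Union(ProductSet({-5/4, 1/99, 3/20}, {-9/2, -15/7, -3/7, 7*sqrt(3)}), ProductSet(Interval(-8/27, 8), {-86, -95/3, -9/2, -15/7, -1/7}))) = Union(ProductSet({-5/4, 1/99, 3/20}, {-9/2, -15/7, -3/7, 7*sqrt(3)}), ProductSet(Interval(-8/27, 8), {-86, -95/3, -9/2, -15/7, -1/7}))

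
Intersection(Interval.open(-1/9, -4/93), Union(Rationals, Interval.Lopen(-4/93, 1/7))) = Intersection(Interval.open(-1/9, -4/93), Rationals)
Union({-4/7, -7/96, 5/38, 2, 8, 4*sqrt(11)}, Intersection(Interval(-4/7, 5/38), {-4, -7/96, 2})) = {-4/7, -7/96, 5/38, 2, 8, 4*sqrt(11)}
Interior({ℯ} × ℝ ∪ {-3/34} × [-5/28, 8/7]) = ∅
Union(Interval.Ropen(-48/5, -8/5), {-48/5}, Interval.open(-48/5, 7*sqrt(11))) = Interval.Ropen(-48/5, 7*sqrt(11))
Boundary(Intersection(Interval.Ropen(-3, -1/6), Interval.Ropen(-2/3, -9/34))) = {-2/3, -9/34}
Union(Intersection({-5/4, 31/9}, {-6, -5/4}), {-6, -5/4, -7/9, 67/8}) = {-6, -5/4, -7/9, 67/8}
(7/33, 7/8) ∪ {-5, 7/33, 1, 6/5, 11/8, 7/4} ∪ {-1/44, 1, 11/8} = {-5, -1/44, 1, 6/5, 11/8, 7/4} ∪ [7/33, 7/8)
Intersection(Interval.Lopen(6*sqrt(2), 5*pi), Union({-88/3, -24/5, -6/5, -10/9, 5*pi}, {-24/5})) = {5*pi}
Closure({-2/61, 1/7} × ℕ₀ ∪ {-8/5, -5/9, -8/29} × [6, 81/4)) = ({-2/61, 1/7} × ℕ₀) ∪ ({-8/5, -5/9, -8/29} × [6, 81/4])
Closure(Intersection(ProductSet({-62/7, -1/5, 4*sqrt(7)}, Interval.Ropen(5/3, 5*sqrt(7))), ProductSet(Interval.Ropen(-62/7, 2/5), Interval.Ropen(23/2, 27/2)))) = ProductSet({-62/7, -1/5}, Interval(23/2, 5*sqrt(7)))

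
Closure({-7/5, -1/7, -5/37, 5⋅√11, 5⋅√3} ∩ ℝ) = {-7/5, -1/7, -5/37, 5⋅√11, 5⋅√3}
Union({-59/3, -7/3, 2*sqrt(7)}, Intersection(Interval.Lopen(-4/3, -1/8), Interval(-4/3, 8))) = Union({-59/3, -7/3, 2*sqrt(7)}, Interval.Lopen(-4/3, -1/8))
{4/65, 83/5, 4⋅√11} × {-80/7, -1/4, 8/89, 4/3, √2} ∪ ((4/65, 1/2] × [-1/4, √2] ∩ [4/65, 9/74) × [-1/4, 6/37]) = ((4/65, 9/74) × [-1/4, 6/37]) ∪ ({4/65, 83/5, 4⋅√11} × {-80/7, -1/4, 8/89, 4/3, √2})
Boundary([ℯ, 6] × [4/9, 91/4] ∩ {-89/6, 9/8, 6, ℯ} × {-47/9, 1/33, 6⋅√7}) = {6, ℯ} × {6⋅√7}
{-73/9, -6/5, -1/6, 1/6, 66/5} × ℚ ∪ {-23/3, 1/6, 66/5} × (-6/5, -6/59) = ({-73/9, -6/5, -1/6, 1/6, 66/5} × ℚ) ∪ ({-23/3, 1/6, 66/5} × (-6/5, -6/59))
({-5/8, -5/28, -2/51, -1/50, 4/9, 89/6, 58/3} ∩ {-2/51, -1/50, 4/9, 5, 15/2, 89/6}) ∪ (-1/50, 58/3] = {-2/51} ∪ [-1/50, 58/3]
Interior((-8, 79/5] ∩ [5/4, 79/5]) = (5/4, 79/5)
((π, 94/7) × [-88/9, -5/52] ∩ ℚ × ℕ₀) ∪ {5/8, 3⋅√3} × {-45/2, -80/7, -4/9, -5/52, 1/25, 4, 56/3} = {5/8, 3⋅√3} × {-45/2, -80/7, -4/9, -5/52, 1/25, 4, 56/3}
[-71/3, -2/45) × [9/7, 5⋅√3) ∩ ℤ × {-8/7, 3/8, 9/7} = {-23, -22, …, -1} × {9/7}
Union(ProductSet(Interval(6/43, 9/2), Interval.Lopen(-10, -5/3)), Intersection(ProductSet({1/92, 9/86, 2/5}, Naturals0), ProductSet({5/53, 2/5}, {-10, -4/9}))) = ProductSet(Interval(6/43, 9/2), Interval.Lopen(-10, -5/3))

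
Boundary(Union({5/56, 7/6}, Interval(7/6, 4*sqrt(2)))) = {5/56, 7/6, 4*sqrt(2)}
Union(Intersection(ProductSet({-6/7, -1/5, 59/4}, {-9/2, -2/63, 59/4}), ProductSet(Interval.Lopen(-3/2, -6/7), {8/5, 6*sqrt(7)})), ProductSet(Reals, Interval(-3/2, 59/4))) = ProductSet(Reals, Interval(-3/2, 59/4))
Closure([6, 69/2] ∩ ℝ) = [6, 69/2]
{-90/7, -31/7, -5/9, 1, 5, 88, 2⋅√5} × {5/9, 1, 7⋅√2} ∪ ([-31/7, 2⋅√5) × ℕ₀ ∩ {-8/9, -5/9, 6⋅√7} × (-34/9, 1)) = ({-8/9, -5/9} × {0}) ∪ ({-90/7, -31/7, -5/9, 1, 5, 88, 2⋅√5} × {5/9, 1, 7⋅√2})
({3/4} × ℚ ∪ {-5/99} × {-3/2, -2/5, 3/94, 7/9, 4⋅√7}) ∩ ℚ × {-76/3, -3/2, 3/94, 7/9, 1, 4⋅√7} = ({3/4} × {-76/3, -3/2, 3/94, 7/9, 1}) ∪ ({-5/99} × {-3/2, 3/94, 7/9, 4⋅√7})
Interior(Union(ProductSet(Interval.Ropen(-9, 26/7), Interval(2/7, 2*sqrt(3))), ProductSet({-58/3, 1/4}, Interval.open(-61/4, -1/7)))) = ProductSet(Interval.open(-9, 26/7), Interval.open(2/7, 2*sqrt(3)))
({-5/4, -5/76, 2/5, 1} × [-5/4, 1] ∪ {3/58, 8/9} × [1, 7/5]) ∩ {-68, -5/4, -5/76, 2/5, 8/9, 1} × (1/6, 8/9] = {-5/4, -5/76, 2/5, 1} × (1/6, 8/9]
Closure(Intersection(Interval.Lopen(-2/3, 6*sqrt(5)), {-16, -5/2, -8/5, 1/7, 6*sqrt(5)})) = {1/7, 6*sqrt(5)}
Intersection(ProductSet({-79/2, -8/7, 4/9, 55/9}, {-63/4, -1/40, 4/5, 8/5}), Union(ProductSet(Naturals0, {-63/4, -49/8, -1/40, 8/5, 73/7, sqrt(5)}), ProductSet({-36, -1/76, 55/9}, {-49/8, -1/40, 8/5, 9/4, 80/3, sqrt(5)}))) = ProductSet({55/9}, {-1/40, 8/5})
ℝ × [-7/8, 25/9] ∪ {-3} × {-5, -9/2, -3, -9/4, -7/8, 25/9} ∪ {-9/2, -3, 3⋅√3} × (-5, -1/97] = (ℝ × [-7/8, 25/9]) ∪ ({-3} × {-5, -9/2, -3, -9/4, -7/8, 25/9}) ∪ ({-9/2, -3, 3⋅√3} × (-5, -1/97])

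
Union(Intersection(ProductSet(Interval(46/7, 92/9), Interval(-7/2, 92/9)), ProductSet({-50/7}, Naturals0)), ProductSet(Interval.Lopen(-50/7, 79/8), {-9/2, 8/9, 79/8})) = ProductSet(Interval.Lopen(-50/7, 79/8), {-9/2, 8/9, 79/8})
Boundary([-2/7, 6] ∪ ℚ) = (-∞, -2/7] ∪ [6, ∞)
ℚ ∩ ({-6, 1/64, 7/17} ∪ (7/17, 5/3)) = {-6, 1/64} ∪ (ℚ ∩ [7/17, 5/3))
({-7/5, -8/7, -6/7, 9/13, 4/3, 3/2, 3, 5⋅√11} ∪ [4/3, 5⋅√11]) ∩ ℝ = {-7/5, -8/7, -6/7, 9/13} ∪ [4/3, 5⋅√11]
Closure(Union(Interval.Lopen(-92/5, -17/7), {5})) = Union({5}, Interval(-92/5, -17/7))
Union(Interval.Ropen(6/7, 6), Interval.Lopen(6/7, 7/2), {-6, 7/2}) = Union({-6}, Interval.Ropen(6/7, 6))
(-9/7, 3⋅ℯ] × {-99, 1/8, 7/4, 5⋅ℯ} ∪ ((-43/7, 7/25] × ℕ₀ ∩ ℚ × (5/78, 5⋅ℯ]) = ((ℚ ∩ (-43/7, 7/25]) × {1, 2, …, 13}) ∪ ((-9/7, 3⋅ℯ] × {-99, 1/8, 7/4, 5⋅ℯ})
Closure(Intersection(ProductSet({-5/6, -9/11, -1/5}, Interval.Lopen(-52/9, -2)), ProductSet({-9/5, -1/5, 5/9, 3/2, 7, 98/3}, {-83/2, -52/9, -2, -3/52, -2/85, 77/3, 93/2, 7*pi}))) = ProductSet({-1/5}, {-2})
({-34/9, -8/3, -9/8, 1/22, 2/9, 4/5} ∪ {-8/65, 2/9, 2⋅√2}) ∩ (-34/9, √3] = {-8/3, -9/8, -8/65, 1/22, 2/9, 4/5}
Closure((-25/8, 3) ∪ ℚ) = ℚ ∪ (-∞, ∞)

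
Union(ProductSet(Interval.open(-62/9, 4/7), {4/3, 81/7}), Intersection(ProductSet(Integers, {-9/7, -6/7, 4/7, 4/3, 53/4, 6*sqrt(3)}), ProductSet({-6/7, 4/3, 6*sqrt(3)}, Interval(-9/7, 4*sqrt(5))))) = ProductSet(Interval.open(-62/9, 4/7), {4/3, 81/7})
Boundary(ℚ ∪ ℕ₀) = ℝ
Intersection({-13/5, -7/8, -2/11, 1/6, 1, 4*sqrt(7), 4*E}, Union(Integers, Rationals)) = {-13/5, -7/8, -2/11, 1/6, 1}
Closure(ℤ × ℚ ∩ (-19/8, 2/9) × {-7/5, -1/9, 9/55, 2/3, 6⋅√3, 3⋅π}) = {-2, -1, 0} × {-7/5, -1/9, 9/55, 2/3}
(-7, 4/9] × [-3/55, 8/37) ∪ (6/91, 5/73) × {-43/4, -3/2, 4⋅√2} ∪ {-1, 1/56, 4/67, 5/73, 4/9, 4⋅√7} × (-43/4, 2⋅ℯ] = ((-7, 4/9] × [-3/55, 8/37)) ∪ ((6/91, 5/73) × {-43/4, -3/2, 4⋅√2}) ∪ ({-1, 1/56, 4/67, 5/73, 4/9, 4⋅√7} × (-43/4, 2⋅ℯ])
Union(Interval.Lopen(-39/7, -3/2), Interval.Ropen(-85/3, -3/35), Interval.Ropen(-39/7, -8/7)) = Interval.Ropen(-85/3, -3/35)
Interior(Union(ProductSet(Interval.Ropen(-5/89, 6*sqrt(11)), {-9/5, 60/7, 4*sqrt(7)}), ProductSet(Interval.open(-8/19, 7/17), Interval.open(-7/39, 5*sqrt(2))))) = ProductSet(Interval.open(-8/19, 7/17), Interval.open(-7/39, 5*sqrt(2)))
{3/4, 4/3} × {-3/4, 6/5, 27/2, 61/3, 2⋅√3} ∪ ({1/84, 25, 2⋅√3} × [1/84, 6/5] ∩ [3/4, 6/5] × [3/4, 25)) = {3/4, 4/3} × {-3/4, 6/5, 27/2, 61/3, 2⋅√3}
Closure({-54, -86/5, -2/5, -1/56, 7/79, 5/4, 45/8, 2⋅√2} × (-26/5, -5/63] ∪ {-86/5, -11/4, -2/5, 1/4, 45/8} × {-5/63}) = ({-86/5, -11/4, -2/5, 1/4, 45/8} × {-5/63}) ∪ ({-54, -86/5, -2/5, -1/56, 7/79, 5/4, 45/8, 2⋅√2} × [-26/5, -5/63])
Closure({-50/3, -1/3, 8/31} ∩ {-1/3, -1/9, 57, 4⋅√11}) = {-1/3}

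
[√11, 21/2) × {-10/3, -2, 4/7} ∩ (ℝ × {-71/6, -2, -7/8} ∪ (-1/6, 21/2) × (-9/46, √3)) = [√11, 21/2) × {-2, 4/7}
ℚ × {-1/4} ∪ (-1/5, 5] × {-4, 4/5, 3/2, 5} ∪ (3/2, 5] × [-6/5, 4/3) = (ℚ × {-1/4}) ∪ ((-1/5, 5] × {-4, 4/5, 3/2, 5}) ∪ ((3/2, 5] × [-6/5, 4/3))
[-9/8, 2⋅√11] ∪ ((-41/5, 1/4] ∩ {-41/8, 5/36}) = {-41/8} ∪ [-9/8, 2⋅√11]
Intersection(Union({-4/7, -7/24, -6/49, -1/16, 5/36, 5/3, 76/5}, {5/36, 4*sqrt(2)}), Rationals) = {-4/7, -7/24, -6/49, -1/16, 5/36, 5/3, 76/5}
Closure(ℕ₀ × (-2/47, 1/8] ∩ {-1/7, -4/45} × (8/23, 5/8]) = ∅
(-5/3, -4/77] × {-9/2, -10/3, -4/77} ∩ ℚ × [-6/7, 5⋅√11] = (ℚ ∩ (-5/3, -4/77]) × {-4/77}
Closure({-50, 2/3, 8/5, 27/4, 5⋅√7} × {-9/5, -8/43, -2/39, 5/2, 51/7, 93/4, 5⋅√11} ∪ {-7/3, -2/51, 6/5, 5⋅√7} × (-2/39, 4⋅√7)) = ({-7/3, -2/51, 6/5, 5⋅√7} × [-2/39, 4⋅√7]) ∪ ({-50, 2/3, 8/5, 27/4, 5⋅√7} × {-9/5, -8/43, -2/39, 5/2, 51/7, 93/4, 5⋅√11})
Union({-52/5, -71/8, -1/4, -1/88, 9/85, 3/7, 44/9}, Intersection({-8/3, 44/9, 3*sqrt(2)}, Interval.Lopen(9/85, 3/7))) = {-52/5, -71/8, -1/4, -1/88, 9/85, 3/7, 44/9}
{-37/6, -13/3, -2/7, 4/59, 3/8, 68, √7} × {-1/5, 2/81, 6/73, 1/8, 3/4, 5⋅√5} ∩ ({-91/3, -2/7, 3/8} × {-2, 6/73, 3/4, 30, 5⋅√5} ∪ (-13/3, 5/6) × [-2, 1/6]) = ({-2/7, 4/59, 3/8} × {-1/5, 2/81, 6/73, 1/8}) ∪ ({-2/7, 3/8} × {6/73, 3/4, 5⋅√5})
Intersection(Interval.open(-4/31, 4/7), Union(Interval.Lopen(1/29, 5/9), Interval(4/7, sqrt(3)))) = Interval.Lopen(1/29, 5/9)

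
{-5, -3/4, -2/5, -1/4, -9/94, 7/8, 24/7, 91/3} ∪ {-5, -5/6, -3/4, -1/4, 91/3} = {-5, -5/6, -3/4, -2/5, -1/4, -9/94, 7/8, 24/7, 91/3}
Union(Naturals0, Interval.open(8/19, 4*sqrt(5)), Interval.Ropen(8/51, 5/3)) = Union(Interval.Ropen(8/51, 4*sqrt(5)), Naturals0)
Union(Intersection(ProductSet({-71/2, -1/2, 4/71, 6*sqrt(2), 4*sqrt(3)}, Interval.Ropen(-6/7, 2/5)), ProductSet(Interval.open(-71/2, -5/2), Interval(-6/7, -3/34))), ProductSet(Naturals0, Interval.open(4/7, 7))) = ProductSet(Naturals0, Interval.open(4/7, 7))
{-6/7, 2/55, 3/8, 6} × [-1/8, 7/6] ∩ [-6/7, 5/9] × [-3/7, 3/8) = {-6/7, 2/55, 3/8} × [-1/8, 3/8)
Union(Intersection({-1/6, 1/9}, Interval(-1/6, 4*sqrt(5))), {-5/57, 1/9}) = {-1/6, -5/57, 1/9}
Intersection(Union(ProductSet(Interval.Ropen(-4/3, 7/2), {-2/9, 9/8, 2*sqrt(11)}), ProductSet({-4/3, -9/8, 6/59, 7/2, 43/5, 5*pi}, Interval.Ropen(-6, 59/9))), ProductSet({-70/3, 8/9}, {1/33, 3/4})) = EmptySet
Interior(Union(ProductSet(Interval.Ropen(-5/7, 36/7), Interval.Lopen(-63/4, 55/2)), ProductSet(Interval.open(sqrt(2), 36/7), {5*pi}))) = ProductSet(Interval.open(-5/7, 36/7), Interval.open(-63/4, 55/2))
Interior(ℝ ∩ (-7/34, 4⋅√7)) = (-7/34, 4⋅√7)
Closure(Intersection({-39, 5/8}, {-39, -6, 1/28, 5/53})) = {-39}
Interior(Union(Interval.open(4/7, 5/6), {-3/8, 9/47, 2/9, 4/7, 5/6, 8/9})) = Interval.open(4/7, 5/6)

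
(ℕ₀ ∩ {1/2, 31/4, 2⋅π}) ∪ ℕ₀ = ℕ₀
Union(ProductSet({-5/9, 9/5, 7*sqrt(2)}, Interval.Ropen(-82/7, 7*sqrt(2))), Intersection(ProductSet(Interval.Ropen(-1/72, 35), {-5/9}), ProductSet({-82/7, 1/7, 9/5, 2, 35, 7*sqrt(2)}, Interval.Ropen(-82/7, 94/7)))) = Union(ProductSet({-5/9, 9/5, 7*sqrt(2)}, Interval.Ropen(-82/7, 7*sqrt(2))), ProductSet({1/7, 9/5, 2, 7*sqrt(2)}, {-5/9}))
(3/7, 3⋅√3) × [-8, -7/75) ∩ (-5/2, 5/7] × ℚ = (3/7, 5/7] × (ℚ ∩ [-8, -7/75))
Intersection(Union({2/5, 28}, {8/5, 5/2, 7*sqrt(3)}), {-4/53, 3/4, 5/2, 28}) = {5/2, 28}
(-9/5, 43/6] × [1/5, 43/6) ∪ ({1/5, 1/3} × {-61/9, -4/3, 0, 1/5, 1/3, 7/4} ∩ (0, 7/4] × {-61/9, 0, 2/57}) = ({1/5, 1/3} × {-61/9, 0}) ∪ ((-9/5, 43/6] × [1/5, 43/6))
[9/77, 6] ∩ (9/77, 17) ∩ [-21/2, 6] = (9/77, 6]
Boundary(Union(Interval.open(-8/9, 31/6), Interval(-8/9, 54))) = {-8/9, 54}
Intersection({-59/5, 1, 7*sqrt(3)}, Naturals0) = {1}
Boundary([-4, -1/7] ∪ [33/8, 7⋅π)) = {-4, -1/7, 33/8, 7⋅π}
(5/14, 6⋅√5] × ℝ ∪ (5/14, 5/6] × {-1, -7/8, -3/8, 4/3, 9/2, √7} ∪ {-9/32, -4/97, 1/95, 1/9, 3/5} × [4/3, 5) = ((5/14, 6⋅√5] × ℝ) ∪ ({-9/32, -4/97, 1/95, 1/9, 3/5} × [4/3, 5))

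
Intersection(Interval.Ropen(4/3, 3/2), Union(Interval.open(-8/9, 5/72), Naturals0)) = EmptySet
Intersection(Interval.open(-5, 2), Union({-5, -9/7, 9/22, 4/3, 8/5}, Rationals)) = Intersection(Interval.open(-5, 2), Rationals)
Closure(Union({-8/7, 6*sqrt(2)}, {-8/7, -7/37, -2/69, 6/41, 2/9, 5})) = {-8/7, -7/37, -2/69, 6/41, 2/9, 5, 6*sqrt(2)}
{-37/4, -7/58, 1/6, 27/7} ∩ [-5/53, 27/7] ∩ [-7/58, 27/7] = {1/6, 27/7}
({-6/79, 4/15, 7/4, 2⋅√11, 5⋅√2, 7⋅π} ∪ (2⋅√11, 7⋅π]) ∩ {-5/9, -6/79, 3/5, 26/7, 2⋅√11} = {-6/79, 2⋅√11}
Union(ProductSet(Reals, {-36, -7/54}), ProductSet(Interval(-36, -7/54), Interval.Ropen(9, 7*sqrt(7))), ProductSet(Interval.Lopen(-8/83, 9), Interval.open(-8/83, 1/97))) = Union(ProductSet(Interval(-36, -7/54), Interval.Ropen(9, 7*sqrt(7))), ProductSet(Interval.Lopen(-8/83, 9), Interval.open(-8/83, 1/97)), ProductSet(Reals, {-36, -7/54}))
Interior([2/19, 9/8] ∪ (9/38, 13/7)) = (2/19, 13/7)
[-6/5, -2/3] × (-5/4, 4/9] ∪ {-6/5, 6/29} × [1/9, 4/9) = ({-6/5, 6/29} × [1/9, 4/9)) ∪ ([-6/5, -2/3] × (-5/4, 4/9])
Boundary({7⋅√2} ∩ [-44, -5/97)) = ∅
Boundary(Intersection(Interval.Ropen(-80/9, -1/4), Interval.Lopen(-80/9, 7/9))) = {-80/9, -1/4}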